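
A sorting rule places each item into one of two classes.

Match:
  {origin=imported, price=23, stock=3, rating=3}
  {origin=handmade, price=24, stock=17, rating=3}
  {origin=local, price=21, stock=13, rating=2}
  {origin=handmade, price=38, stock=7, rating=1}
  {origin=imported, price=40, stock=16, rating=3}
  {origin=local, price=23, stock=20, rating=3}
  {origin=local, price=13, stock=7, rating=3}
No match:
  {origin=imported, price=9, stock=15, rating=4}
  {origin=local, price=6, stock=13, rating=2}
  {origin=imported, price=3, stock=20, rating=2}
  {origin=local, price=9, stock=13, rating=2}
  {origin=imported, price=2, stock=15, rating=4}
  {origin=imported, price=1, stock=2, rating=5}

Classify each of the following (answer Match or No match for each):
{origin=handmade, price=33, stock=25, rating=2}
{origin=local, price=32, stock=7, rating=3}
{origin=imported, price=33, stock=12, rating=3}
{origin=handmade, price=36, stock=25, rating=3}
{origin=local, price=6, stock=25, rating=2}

Match, Match, Match, Match, No match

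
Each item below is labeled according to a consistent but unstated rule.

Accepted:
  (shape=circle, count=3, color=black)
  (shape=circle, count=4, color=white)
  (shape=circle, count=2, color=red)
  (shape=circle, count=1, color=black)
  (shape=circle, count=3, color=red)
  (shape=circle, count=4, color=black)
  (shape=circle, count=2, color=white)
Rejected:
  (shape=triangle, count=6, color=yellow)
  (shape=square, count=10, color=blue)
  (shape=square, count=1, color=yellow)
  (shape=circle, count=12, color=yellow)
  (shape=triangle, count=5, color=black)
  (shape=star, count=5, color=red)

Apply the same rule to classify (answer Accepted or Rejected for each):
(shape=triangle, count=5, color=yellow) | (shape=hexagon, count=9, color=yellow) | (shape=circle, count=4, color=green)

All 'Accepted' examples share one property — shape is circle AND count ≤ 4 — and every 'Rejected' example lacks it.

Rejected, Rejected, Accepted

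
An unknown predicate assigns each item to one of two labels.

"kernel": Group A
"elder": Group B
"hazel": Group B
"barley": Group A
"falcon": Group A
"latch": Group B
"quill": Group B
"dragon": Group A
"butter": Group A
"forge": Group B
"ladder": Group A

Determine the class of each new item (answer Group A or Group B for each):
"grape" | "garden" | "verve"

A rule that fits every label: even length — true of each 'Group A' example, false of each 'Group B' one.
"grape": length 5 — fails the rule, so Group B.
"garden": length 6 — satisfies this, so Group A.
"verve": length 5 — fails the rule, so Group B.

Group B, Group A, Group B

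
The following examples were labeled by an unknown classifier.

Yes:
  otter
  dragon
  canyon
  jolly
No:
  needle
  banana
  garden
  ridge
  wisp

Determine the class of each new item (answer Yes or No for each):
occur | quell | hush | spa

The distinguishing property — contains 'o' — holds for all the 'Yes' cases and none of the 'No' cases.
occur: has 'o', fits → Yes. quell: no 'o', fails the rule → No. hush: no 'o', fails the rule → No. spa: no 'o', fails the rule → No.

Yes, No, No, No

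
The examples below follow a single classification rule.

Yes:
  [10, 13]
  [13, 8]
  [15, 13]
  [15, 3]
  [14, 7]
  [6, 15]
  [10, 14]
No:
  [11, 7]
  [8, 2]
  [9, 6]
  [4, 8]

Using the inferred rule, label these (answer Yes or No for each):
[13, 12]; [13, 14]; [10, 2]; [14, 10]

Yes, Yes, No, Yes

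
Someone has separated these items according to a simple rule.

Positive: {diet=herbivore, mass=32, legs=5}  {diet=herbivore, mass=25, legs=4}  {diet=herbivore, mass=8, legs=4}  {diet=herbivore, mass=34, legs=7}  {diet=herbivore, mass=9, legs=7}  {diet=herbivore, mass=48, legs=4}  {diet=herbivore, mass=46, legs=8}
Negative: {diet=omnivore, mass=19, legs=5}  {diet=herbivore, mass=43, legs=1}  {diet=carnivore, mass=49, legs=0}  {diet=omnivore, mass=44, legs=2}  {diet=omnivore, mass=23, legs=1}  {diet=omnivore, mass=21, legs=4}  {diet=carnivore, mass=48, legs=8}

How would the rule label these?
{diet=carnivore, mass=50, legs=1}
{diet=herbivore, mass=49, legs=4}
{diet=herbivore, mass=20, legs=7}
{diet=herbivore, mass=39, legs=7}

The pattern is that an item is 'Positive' exactly when: diet is herbivore AND legs ≥ 2.
{diet=carnivore, mass=50, legs=1} → diet is carnivore, legs = 1 → Negative.
{diet=herbivore, mass=49, legs=4} → diet is herbivore, legs = 4 → Positive.
{diet=herbivore, mass=20, legs=7} → diet is herbivore, legs = 7 → Positive.
{diet=herbivore, mass=39, legs=7} → diet is herbivore, legs = 7 → Positive.

Negative, Positive, Positive, Positive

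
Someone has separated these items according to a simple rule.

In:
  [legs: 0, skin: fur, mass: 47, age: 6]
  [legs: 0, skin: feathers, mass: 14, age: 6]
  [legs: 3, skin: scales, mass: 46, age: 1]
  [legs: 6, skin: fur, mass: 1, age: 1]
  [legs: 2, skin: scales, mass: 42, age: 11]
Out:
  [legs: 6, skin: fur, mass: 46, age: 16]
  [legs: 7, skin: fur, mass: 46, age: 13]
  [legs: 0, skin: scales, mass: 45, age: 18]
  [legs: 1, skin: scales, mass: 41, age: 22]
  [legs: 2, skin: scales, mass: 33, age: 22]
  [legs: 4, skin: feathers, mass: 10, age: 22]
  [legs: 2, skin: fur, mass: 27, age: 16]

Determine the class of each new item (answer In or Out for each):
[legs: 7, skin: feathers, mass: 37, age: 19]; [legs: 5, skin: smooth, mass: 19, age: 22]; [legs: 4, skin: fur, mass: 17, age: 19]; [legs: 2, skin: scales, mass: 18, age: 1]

Out, Out, Out, In

The distinguishing property — age ≤ 11 — holds for all the 'In' cases and none of the 'Out' cases.
Out: [legs: 7, skin: feathers, mass: 37, age: 19], since age = 19. Out: [legs: 5, skin: smooth, mass: 19, age: 22], since age = 22. Out: [legs: 4, skin: fur, mass: 17, age: 19], since age = 19. In: [legs: 2, skin: scales, mass: 18, age: 1], since age = 1.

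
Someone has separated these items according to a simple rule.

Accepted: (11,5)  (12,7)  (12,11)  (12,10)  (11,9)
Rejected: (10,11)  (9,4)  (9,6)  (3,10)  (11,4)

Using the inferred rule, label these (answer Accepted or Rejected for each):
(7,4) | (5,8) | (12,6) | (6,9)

A rule that fits every label: first > second AND sum ≥ 16 — true of each 'Accepted' example, false of each 'Rejected' one.
(7,4) — 7 > 4, 7+4 = 11, hence Rejected.
(5,8) — 5 < 8, 5+8 = 13, hence Rejected.
(12,6) — 12 > 6, 12+6 = 18, hence Accepted.
(6,9) — 6 < 9, 6+9 = 15, hence Rejected.

Rejected, Rejected, Accepted, Rejected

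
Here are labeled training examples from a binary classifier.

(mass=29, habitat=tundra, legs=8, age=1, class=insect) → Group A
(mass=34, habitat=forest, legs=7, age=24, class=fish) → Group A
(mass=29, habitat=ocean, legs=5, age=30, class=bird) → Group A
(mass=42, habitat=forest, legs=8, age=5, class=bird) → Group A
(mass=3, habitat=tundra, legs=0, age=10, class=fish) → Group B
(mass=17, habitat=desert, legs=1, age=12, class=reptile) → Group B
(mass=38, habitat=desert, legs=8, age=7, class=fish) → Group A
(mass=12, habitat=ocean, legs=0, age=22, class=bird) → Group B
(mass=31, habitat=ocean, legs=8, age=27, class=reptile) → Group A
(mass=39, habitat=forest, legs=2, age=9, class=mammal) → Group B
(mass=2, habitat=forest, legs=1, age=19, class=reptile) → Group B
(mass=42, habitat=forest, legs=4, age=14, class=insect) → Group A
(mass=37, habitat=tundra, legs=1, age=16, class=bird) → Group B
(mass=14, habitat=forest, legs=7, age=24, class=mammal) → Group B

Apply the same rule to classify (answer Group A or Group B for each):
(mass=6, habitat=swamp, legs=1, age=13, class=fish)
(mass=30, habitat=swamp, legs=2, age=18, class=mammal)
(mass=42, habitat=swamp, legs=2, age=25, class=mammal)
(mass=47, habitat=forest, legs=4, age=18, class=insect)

Rule: mass ≥ 17 AND legs ≥ 4. This holds for each 'Group A' example and fails for each 'Group B' one.

Group B, Group B, Group B, Group A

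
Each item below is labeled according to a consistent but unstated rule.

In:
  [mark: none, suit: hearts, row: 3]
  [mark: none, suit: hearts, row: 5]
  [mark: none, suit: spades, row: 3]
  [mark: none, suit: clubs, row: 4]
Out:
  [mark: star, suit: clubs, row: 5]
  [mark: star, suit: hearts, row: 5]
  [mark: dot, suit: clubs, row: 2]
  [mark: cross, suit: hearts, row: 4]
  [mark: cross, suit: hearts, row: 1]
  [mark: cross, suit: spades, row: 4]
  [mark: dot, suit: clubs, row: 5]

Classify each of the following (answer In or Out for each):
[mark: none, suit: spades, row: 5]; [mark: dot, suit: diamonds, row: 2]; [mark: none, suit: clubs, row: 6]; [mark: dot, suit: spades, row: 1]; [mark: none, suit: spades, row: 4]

In, Out, In, Out, In

The rule appears to be: mark is none.
[mark: none, suit: spades, row: 5] → mark is none → In. [mark: dot, suit: diamonds, row: 2] → mark is dot → Out. [mark: none, suit: clubs, row: 6] → mark is none → In. [mark: dot, suit: spades, row: 1] → mark is dot → Out. [mark: none, suit: spades, row: 4] → mark is none → In.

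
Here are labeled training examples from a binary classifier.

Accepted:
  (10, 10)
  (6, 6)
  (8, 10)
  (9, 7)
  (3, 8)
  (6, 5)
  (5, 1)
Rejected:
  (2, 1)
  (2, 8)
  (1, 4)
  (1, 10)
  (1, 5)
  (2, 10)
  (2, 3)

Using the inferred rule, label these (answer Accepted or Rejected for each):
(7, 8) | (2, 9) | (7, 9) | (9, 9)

Accepted, Rejected, Accepted, Accepted

The distinguishing property — first ≥ 3 — holds for all the 'Accepted' cases and none of the 'Rejected' cases.
(7, 8) → first 7 → Accepted.
(2, 9) → first 2 → Rejected.
(7, 9) → first 7 → Accepted.
(9, 9) → first 9 → Accepted.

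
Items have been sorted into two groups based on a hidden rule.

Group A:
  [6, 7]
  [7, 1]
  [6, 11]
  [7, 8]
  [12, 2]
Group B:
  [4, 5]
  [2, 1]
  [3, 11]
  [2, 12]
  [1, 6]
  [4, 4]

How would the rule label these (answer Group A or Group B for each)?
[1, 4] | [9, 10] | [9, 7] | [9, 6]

The classifier is using: first ≥ 5.
[1, 4]: Group B (first 1). [9, 10]: Group A (first 9). [9, 7]: Group A (first 9). [9, 6]: Group A (first 9).

Group B, Group A, Group A, Group A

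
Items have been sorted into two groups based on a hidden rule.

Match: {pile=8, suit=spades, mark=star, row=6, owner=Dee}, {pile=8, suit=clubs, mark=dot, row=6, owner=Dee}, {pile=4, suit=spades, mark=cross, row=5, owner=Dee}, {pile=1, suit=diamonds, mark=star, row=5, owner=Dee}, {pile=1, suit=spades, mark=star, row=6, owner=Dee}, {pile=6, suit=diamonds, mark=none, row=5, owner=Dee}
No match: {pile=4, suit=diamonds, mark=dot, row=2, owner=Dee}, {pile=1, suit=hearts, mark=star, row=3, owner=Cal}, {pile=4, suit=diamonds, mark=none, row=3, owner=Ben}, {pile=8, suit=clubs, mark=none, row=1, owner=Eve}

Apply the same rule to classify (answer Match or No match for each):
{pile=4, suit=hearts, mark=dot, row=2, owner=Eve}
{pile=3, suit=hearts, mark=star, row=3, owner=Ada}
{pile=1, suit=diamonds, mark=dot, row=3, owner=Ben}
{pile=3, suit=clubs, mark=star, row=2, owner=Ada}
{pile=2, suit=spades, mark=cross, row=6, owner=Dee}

No match, No match, No match, No match, Match

The classifier is using: row ≥ 5.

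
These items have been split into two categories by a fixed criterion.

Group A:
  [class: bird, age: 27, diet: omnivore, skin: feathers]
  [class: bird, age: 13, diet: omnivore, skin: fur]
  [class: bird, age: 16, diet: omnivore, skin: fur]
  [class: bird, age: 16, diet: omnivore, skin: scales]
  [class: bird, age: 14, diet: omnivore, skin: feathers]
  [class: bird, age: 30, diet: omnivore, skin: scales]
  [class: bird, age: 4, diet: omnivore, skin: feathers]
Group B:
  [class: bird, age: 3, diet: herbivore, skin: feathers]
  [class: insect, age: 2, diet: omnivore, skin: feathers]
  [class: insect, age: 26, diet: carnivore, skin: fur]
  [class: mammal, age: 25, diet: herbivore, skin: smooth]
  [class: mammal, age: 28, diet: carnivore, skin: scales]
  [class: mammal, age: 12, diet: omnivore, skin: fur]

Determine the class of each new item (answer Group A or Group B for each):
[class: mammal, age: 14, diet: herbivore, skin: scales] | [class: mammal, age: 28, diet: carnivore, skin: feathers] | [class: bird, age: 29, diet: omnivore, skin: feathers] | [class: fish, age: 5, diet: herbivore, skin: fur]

Group B, Group B, Group A, Group B

All 'Group A' examples share one property — diet is omnivore AND class is bird — and every 'Group B' example lacks it.
[class: mammal, age: 14, diet: herbivore, skin: scales] → diet is herbivore, class is mammal → Group B. [class: mammal, age: 28, diet: carnivore, skin: feathers] → diet is carnivore, class is mammal → Group B. [class: bird, age: 29, diet: omnivore, skin: feathers] → diet is omnivore, class is bird → Group A. [class: fish, age: 5, diet: herbivore, skin: fur] → diet is herbivore, class is fish → Group B.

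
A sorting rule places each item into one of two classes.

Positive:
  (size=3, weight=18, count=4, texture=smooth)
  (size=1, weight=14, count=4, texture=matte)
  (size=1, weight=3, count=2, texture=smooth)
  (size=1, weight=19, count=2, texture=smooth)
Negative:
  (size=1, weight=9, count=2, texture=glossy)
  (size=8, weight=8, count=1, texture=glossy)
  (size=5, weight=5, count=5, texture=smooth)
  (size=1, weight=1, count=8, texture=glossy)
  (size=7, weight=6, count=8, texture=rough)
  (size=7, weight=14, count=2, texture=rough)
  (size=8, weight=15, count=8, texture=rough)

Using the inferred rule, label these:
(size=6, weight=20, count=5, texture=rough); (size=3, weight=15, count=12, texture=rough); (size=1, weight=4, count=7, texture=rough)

Negative, Positive, Positive

The common property of the 'Positive' items is: texture is not glossy AND size ≤ 3. No 'Negative' item has it.
(size=6, weight=20, count=5, texture=rough) → texture is rough, size = 6 → Negative. (size=3, weight=15, count=12, texture=rough) → texture is rough, size = 3 → Positive. (size=1, weight=4, count=7, texture=rough) → texture is rough, size = 1 → Positive.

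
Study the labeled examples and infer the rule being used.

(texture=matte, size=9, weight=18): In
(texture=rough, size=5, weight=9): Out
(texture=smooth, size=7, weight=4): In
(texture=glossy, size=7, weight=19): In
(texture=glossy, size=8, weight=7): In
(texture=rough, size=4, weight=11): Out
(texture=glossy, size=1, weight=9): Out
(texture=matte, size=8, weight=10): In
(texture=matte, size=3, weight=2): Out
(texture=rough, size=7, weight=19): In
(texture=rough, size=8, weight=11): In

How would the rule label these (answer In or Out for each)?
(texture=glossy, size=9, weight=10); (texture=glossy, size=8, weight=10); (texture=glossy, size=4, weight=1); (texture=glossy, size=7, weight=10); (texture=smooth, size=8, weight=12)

In, In, Out, In, In

All 'In' examples share one property — size ≥ 7 — and every 'Out' example lacks it.
(texture=glossy, size=9, weight=10): size = 9 — meets the rule, so In.
(texture=glossy, size=8, weight=10): size = 8 — meets the rule, so In.
(texture=glossy, size=4, weight=1): size = 4 — fails this test, so Out.
(texture=glossy, size=7, weight=10): size = 7 — meets the rule, so In.
(texture=smooth, size=8, weight=12): size = 8 — meets the rule, so In.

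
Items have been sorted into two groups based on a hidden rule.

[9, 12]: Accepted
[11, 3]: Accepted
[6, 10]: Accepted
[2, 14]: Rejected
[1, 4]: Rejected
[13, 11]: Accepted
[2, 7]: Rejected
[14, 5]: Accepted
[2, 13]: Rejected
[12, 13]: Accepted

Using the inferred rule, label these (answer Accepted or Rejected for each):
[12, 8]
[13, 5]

The rule appears to be: first ≥ 3.

Accepted, Accepted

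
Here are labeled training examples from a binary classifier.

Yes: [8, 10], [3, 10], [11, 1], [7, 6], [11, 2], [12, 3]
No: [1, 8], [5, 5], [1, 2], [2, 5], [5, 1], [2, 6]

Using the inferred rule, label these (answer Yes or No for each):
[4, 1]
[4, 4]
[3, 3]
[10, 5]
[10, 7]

The classifier is using: sum ≥ 12.
[4, 1]: No (4+1 = 5).
[4, 4]: No (4+4 = 8).
[3, 3]: No (3+3 = 6).
[10, 5]: Yes (10+5 = 15).
[10, 7]: Yes (10+7 = 17).

No, No, No, Yes, Yes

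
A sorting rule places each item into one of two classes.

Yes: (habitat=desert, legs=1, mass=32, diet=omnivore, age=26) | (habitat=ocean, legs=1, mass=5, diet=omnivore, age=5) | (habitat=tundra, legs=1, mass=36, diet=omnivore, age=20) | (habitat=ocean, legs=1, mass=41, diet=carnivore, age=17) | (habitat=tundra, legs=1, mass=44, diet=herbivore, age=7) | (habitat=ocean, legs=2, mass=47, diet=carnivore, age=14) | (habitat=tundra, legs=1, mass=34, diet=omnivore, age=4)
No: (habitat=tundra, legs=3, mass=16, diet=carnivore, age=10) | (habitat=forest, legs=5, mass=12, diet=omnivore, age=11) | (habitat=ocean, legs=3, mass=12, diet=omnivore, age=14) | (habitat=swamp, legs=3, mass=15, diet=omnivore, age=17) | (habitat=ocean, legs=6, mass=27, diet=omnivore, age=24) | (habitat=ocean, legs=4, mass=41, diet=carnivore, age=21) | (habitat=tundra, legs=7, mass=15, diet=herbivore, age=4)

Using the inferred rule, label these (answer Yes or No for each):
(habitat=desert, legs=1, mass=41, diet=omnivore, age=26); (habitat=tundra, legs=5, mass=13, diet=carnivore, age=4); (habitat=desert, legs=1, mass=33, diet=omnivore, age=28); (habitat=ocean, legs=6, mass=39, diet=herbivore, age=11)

Yes, No, Yes, No

All 'Yes' examples share one property — legs ≤ 2 — and every 'No' example lacks it.
(habitat=desert, legs=1, mass=41, diet=omnivore, age=26): Yes (legs = 1).
(habitat=tundra, legs=5, mass=13, diet=carnivore, age=4): No (legs = 5).
(habitat=desert, legs=1, mass=33, diet=omnivore, age=28): Yes (legs = 1).
(habitat=ocean, legs=6, mass=39, diet=herbivore, age=11): No (legs = 6).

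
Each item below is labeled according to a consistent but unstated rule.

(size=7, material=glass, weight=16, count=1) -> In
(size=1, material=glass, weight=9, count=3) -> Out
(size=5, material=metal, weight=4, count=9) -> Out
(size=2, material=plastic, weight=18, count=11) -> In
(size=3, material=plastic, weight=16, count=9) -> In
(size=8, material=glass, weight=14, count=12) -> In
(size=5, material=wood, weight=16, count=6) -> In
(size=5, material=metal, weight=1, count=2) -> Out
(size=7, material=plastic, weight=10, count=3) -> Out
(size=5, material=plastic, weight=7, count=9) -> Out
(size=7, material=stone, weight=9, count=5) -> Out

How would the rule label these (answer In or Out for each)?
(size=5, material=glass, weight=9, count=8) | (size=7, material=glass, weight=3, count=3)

All 'In' examples share one property — weight ≥ 14 — and every 'Out' example lacks it.
(size=5, material=glass, weight=9, count=8) — weight = 9, hence Out.
(size=7, material=glass, weight=3, count=3) — weight = 3, hence Out.

Out, Out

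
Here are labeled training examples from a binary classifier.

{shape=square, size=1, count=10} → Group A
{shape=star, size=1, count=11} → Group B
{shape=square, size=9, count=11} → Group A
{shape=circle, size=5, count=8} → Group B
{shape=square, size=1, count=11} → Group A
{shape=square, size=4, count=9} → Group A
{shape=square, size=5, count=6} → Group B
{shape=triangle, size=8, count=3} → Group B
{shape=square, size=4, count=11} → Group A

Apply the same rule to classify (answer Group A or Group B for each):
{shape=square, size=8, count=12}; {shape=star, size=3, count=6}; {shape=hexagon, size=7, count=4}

A rule that fits every label: shape is square AND count ≥ 8 — true of each 'Group A' example, false of each 'Group B' one.
Group A: {shape=square, size=8, count=12}, since shape is square, count = 12.
Group B: {shape=star, size=3, count=6}, since shape is star, count = 6.
Group B: {shape=hexagon, size=7, count=4}, since shape is hexagon, count = 4.

Group A, Group B, Group B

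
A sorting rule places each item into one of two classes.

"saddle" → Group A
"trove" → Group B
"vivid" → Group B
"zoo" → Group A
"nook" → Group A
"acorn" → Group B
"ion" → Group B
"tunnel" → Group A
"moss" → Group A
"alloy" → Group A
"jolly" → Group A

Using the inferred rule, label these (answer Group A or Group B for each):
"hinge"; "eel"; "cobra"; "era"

Group B, Group A, Group B, Group B

The classifier is using: has a double letter.
"hinge" → no doubled letter → Group B.
"eel" → 'ee' doubled → Group A.
"cobra" → no doubled letter → Group B.
"era" → no doubled letter → Group B.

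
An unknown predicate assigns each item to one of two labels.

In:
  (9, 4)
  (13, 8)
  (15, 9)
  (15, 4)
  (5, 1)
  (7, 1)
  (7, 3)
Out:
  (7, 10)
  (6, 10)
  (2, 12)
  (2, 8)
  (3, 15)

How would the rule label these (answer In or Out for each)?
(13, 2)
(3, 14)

The simplest hypothesis consistent with all the labels is: first > second.
In: (13, 2), since 13 > 2. Out: (3, 14), since 3 < 14.

In, Out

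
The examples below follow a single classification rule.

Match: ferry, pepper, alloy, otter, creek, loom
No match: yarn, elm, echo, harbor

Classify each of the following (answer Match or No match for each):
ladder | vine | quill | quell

Match, No match, Match, Match

Every 'Match' example satisfies: has a double letter. None of the 'No match' examples do.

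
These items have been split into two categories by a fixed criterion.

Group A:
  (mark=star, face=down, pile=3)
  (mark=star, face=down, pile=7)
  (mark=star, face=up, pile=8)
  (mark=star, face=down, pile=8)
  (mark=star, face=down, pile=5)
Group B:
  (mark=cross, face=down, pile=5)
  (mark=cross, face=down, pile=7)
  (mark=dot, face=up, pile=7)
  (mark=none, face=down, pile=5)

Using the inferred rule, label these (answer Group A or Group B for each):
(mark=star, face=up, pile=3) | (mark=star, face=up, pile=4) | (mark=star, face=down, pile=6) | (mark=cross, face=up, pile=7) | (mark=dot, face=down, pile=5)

Group A, Group A, Group A, Group B, Group B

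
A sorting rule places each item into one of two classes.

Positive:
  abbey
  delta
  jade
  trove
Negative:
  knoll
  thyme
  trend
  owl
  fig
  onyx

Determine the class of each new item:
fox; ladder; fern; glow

Negative, Positive, Negative, Negative

The simplest hypothesis consistent with all the labels is: has ≥ 2 vowels.
fox: 1 vowel — lacks this property, so Negative. ladder: 2 vowels — satisfies this, so Positive. fern: 1 vowel — lacks this property, so Negative. glow: 1 vowel — lacks this property, so Negative.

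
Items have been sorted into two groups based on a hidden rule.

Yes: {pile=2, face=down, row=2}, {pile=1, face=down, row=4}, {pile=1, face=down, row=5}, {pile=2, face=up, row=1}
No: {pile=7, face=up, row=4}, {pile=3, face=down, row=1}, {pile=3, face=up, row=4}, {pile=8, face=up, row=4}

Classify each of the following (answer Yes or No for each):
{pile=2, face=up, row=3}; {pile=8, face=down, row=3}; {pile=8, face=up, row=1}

Yes, No, No

A rule that fits every label: pile ≤ 2 — true of each 'Yes' example, false of each 'No' one.
{pile=2, face=up, row=3}: pile = 2 — checks out, so Yes. {pile=8, face=down, row=3}: pile = 8 — doesn't match, so No. {pile=8, face=up, row=1}: pile = 8 — doesn't match, so No.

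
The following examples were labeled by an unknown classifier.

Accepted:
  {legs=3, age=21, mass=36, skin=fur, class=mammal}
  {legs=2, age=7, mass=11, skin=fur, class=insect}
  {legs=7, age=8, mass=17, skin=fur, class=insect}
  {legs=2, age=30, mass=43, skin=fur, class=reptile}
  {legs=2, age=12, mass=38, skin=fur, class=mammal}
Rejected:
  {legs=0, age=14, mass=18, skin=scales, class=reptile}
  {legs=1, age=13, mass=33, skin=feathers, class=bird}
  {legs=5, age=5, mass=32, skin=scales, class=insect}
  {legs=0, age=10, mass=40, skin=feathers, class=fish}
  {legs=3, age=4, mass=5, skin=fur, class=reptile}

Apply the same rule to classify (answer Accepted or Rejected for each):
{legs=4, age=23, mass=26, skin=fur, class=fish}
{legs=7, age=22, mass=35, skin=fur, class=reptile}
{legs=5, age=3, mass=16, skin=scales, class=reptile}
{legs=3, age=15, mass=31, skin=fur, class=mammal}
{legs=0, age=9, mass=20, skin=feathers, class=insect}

The distinguishing property — skin is fur AND age ≥ 5 — holds for all the 'Accepted' cases and none of the 'Rejected' cases.
Accepted: {legs=4, age=23, mass=26, skin=fur, class=fish}, since skin is fur, age = 23.
Accepted: {legs=7, age=22, mass=35, skin=fur, class=reptile}, since skin is fur, age = 22.
Rejected: {legs=5, age=3, mass=16, skin=scales, class=reptile}, since skin is scales, age = 3.
Accepted: {legs=3, age=15, mass=31, skin=fur, class=mammal}, since skin is fur, age = 15.
Rejected: {legs=0, age=9, mass=20, skin=feathers, class=insect}, since skin is feathers, age = 9.

Accepted, Accepted, Rejected, Accepted, Rejected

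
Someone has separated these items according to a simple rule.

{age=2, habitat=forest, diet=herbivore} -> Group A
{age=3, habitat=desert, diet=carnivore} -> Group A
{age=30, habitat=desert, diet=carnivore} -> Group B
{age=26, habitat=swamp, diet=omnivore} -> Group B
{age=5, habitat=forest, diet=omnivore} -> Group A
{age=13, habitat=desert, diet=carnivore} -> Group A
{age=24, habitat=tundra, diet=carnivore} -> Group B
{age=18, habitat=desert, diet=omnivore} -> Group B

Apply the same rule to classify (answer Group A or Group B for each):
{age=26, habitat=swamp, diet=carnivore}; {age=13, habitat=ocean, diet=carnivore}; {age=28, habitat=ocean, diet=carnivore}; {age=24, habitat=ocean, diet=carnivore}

The common property of the 'Group A' items is: age ≤ 13. No 'Group B' item has it.

Group B, Group A, Group B, Group B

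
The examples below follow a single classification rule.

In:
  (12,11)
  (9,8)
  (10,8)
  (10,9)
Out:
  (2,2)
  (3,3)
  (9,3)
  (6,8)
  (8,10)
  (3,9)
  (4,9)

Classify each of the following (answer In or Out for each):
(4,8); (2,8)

'In' ⟺ first > second AND sum ≥ 13.
Out: (4,8), since 4 < 8, 4+8 = 12.
Out: (2,8), since 2 < 8, 2+8 = 10.

Out, Out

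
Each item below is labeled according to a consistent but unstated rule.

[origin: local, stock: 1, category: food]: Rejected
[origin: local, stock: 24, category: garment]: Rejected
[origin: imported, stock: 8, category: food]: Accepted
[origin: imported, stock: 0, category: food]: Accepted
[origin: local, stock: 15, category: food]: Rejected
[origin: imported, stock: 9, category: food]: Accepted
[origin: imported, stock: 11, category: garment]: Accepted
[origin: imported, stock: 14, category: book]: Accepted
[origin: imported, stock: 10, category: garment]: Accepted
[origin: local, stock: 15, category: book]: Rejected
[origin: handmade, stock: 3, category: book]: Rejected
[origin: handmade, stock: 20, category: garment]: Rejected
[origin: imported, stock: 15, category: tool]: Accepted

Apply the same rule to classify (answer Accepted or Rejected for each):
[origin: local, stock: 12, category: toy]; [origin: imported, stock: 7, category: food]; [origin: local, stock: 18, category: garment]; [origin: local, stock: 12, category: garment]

The pattern is that an item is 'Accepted' exactly when: origin is imported.

Rejected, Accepted, Rejected, Rejected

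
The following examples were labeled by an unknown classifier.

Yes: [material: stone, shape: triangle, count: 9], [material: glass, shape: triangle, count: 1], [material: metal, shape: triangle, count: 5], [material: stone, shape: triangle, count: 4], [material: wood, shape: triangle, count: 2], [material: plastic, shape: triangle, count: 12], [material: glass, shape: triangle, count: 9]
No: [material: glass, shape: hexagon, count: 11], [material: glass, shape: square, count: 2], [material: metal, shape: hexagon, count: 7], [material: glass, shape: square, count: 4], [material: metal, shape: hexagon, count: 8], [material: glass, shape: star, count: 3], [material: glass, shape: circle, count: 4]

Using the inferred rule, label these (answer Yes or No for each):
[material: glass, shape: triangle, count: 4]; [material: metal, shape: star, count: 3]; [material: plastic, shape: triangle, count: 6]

The common property of the 'Yes' items is: shape is triangle. No 'No' item has it.

Yes, No, Yes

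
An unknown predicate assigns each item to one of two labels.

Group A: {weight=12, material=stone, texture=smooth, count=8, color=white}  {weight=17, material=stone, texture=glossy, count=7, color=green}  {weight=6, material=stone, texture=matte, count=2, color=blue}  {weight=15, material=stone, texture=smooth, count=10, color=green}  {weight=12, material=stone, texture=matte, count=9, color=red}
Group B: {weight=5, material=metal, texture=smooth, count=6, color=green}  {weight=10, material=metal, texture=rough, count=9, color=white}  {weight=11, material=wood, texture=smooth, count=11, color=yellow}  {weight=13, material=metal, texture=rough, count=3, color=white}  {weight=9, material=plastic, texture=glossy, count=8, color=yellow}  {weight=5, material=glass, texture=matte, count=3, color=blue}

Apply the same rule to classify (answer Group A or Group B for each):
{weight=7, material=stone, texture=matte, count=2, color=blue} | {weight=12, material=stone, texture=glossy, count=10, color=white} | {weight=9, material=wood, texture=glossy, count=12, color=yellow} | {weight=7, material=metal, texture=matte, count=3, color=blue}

Group A, Group A, Group B, Group B

Checking candidate rules against both groups, what survives is: material is stone.
Group A: {weight=7, material=stone, texture=matte, count=2, color=blue}, since material is stone. Group A: {weight=12, material=stone, texture=glossy, count=10, color=white}, since material is stone. Group B: {weight=9, material=wood, texture=glossy, count=12, color=yellow}, since material is wood. Group B: {weight=7, material=metal, texture=matte, count=3, color=blue}, since material is metal.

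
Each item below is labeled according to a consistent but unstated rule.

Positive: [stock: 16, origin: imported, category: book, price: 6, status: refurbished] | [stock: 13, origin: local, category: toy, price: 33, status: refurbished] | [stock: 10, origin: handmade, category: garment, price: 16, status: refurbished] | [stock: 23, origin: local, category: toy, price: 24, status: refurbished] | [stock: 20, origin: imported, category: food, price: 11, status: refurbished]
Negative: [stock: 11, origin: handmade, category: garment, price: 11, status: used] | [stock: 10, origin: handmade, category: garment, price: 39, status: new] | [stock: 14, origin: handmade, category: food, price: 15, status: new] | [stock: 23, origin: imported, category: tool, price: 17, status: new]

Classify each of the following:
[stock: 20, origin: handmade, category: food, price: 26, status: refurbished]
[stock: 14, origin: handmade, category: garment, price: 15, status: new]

Positive, Negative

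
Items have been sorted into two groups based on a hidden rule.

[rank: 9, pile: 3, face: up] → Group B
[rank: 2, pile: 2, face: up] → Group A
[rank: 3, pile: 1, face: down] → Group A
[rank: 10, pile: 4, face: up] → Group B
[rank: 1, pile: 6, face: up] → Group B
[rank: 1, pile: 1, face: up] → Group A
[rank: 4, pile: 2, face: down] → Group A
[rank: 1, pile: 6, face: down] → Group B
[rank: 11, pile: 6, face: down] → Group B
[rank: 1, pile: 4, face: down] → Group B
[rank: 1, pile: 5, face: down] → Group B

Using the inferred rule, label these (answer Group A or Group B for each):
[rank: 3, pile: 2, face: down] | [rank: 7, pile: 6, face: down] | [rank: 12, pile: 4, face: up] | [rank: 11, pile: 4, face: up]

The common property of the 'Group A' items is: pile ≤ 2. No 'Group B' item has it.
[rank: 3, pile: 2, face: down] → pile = 2 → Group A.
[rank: 7, pile: 6, face: down] → pile = 6 → Group B.
[rank: 12, pile: 4, face: up] → pile = 4 → Group B.
[rank: 11, pile: 4, face: up] → pile = 4 → Group B.

Group A, Group B, Group B, Group B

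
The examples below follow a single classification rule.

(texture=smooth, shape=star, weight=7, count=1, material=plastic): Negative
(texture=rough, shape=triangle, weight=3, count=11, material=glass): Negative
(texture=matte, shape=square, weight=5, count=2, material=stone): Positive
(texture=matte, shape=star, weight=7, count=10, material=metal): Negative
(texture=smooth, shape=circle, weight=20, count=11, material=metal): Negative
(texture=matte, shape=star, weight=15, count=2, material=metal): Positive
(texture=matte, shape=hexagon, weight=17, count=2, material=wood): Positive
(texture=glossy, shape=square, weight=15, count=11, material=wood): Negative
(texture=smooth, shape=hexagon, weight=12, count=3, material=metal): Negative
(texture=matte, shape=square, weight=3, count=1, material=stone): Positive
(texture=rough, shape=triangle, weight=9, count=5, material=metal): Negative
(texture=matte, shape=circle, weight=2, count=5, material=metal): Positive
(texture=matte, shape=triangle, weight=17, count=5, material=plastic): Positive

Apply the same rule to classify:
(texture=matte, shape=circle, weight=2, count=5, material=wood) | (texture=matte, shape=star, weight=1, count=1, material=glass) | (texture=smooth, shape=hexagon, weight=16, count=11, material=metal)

One predicate separates the groups cleanly: texture is matte AND count ≤ 5.
(texture=matte, shape=circle, weight=2, count=5, material=wood): texture is matte, count = 5, meets the rule → Positive.
(texture=matte, shape=star, weight=1, count=1, material=glass): texture is matte, count = 1, meets the rule → Positive.
(texture=smooth, shape=hexagon, weight=16, count=11, material=metal): texture is smooth, count = 11, doesn't qualify → Negative.

Positive, Positive, Negative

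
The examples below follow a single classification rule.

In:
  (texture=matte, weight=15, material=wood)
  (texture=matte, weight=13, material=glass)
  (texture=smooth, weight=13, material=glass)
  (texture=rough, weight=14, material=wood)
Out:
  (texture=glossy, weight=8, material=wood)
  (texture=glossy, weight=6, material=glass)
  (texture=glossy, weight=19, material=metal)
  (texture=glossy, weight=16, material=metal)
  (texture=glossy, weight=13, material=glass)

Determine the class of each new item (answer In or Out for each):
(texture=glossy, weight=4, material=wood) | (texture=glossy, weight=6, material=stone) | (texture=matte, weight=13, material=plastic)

Out, Out, In

The classifier is using: texture is not glossy.
Out: (texture=glossy, weight=4, material=wood), since texture is glossy.
Out: (texture=glossy, weight=6, material=stone), since texture is glossy.
In: (texture=matte, weight=13, material=plastic), since texture is matte.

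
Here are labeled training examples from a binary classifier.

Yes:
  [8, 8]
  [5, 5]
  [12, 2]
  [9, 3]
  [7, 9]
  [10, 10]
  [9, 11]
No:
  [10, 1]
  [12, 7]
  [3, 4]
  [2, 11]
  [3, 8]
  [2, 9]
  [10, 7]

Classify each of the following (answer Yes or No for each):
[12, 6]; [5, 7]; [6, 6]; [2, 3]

Yes, Yes, Yes, No

One predicate separates the groups cleanly: sum is even.
[12, 6]: 12+6 = 18 — passes, so Yes. [5, 7]: 5+7 = 12 — passes, so Yes. [6, 6]: 6+6 = 12 — passes, so Yes. [2, 3]: 2+3 = 5 — doesn't qualify, so No.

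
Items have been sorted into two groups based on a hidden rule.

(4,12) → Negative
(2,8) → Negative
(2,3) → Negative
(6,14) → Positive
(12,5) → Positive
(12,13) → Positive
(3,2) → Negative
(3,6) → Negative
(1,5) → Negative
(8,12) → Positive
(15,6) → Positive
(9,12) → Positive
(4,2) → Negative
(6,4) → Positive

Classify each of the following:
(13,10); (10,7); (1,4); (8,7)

The simplest hypothesis consistent with all the labels is: first ≥ 5.

Positive, Positive, Negative, Positive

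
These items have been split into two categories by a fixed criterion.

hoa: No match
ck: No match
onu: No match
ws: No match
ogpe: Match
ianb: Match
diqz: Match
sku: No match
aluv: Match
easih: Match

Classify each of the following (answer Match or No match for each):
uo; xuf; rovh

No match, No match, Match

All 'Match' examples share one property — length ≥ 4 — and every 'No match' example lacks it.
uo → length 2 → No match. xuf → length 3 → No match. rovh → length 4 → Match.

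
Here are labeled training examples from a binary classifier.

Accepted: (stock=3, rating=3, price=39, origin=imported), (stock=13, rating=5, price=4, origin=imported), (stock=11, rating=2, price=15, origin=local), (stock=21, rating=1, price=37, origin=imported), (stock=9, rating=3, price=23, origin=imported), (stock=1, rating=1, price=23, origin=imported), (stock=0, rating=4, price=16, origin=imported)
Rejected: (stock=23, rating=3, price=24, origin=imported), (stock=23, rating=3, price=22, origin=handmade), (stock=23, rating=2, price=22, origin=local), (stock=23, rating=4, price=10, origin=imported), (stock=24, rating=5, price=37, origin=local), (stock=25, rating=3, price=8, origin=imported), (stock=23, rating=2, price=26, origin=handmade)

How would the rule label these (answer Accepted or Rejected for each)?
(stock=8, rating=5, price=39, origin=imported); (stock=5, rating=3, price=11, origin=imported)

Accepted, Accepted

One predicate separates the groups cleanly: stock ≤ 21.
(stock=8, rating=5, price=39, origin=imported): stock = 8, satisfies this → Accepted. (stock=5, rating=3, price=11, origin=imported): stock = 5, satisfies this → Accepted.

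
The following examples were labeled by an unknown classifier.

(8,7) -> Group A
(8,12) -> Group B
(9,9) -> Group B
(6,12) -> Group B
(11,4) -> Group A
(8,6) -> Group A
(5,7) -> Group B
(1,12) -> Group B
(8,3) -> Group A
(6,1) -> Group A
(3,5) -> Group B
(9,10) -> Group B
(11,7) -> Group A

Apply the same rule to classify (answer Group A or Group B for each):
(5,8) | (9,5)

The common property of the 'Group A' items is: first > second. No 'Group B' item has it.

Group B, Group A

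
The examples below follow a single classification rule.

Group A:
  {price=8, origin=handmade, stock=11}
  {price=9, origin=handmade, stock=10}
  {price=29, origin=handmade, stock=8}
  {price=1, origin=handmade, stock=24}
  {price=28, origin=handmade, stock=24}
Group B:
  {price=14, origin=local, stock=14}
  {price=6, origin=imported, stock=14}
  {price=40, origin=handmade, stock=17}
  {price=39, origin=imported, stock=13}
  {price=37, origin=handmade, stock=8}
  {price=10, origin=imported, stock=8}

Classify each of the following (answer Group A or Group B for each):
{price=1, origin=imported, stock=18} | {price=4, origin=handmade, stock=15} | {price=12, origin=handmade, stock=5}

The pattern is that an item is 'Group A' exactly when: origin is handmade AND price ≤ 29.
Group B: {price=1, origin=imported, stock=18}, since origin is imported, price = 1. Group A: {price=4, origin=handmade, stock=15}, since origin is handmade, price = 4. Group A: {price=12, origin=handmade, stock=5}, since origin is handmade, price = 12.

Group B, Group A, Group A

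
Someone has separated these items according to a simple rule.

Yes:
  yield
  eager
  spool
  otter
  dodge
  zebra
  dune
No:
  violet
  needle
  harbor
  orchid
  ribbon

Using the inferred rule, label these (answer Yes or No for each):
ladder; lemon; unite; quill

The rule appears to be: length ≤ 5.

No, Yes, Yes, Yes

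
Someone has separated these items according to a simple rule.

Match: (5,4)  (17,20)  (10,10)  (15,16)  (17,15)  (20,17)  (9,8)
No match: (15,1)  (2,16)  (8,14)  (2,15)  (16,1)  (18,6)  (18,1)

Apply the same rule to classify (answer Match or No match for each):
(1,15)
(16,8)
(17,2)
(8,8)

No match, No match, No match, Match

One predicate separates the groups cleanly: |first − second| ≤ 3.
No match: (1,15), since |1−15| = 14.
No match: (16,8), since |16−8| = 8.
No match: (17,2), since |17−2| = 15.
Match: (8,8), since |8−8| = 0.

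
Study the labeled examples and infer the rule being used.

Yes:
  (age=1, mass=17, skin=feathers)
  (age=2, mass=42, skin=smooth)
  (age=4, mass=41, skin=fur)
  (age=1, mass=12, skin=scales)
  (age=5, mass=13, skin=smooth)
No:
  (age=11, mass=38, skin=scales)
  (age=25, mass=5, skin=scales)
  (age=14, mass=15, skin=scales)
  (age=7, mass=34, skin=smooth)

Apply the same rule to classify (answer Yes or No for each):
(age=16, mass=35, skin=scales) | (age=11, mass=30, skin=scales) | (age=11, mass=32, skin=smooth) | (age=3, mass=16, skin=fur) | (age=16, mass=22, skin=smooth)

The distinguishing property — age ≤ 5 — holds for all the 'Yes' cases and none of the 'No' cases.
(age=16, mass=35, skin=scales) → age = 16 → No. (age=11, mass=30, skin=scales) → age = 11 → No. (age=11, mass=32, skin=smooth) → age = 11 → No. (age=3, mass=16, skin=fur) → age = 3 → Yes. (age=16, mass=22, skin=smooth) → age = 16 → No.

No, No, No, Yes, No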